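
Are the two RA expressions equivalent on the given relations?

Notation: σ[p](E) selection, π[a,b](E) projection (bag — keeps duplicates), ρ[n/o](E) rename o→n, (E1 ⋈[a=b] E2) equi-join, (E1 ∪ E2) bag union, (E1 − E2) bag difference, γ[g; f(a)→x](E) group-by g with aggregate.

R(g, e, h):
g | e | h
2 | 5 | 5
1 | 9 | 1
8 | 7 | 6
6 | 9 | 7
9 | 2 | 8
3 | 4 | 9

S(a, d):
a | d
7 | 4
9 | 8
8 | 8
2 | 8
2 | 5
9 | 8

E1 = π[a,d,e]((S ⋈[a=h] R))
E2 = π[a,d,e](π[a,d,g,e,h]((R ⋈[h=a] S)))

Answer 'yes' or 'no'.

E1 subexpression sizes:
  S → 6
  R → 6
  (S ⋈[a=h] R) → 4
  π[a,d,e]((S ⋈[a=h] R)) → 4
E2 subexpression sizes:
  R → 6
  S → 6
  (R ⋈[h=a] S) → 4
  π[a,d,g,e,h]((R ⋈[h=a] S)) → 4
  π[a,d,e](π[a,d,g,e,h]((R ⋈[h=a] S))) → 4

E1 and E2 produce the same multiset:
a | d | e
7 | 4 | 9
8 | 8 | 2
9 | 8 | 4
9 | 8 | 4

yes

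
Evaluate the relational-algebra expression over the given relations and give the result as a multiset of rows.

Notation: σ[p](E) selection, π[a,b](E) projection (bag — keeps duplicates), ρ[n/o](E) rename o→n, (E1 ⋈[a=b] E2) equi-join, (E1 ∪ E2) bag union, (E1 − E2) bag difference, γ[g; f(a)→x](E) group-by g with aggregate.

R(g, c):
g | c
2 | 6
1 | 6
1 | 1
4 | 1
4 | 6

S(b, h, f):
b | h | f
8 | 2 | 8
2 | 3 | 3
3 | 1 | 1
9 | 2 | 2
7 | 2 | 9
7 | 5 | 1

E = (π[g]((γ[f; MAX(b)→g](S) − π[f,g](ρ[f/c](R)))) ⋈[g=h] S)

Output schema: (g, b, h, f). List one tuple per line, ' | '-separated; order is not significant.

Stepwise |·|:
  S → 6
  γ[f; MAX(b)→g](S) → 5
  R → 5
  ρ[f/c](R) → 5
  π[f,g](ρ[f/c](R)) → 5
  (γ[f; MAX(b)→g](S) − π[f,g](ρ[f/c](R))) → 5
  π[g]((γ[f; MAX(b)→g](S) − π[f,g](ρ[f/c](R)))) → 5
  S → 6
  (π[g]((γ[f; MAX(b)→g](S) − π[f,g](ρ[f/c](R)))) ⋈[g=h] S) → 3

== RESULT ==
g | b | h | f
2 | 7 | 2 | 9
2 | 8 | 2 | 8
2 | 9 | 2 | 2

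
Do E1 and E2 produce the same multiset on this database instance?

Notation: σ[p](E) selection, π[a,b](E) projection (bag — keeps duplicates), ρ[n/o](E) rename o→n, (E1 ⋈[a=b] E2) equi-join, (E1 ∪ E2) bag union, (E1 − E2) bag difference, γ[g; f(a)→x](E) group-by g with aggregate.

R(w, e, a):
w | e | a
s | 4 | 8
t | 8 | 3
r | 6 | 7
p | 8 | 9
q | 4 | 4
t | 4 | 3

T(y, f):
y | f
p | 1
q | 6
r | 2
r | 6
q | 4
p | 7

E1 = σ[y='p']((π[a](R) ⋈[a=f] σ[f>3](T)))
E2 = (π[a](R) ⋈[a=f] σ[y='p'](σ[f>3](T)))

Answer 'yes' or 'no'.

E1 subexpression sizes:
  R → 6
  π[a](R) → 6
  T → 6
  σ[f>3](T) → 4
  (π[a](R) ⋈[a=f] σ[f>3](T)) → 2
  σ[y='p']((π[a](R) ⋈[a=f] σ[f>3](T))) → 1
E2 subexpression sizes:
  R → 6
  π[a](R) → 6
  T → 6
  σ[f>3](T) → 4
  σ[y='p'](σ[f>3](T)) → 1
  (π[a](R) ⋈[a=f] σ[y='p'](σ[f>3](T))) → 1

E1 and E2 produce the same multiset:
a | y | f
7 | p | 7

yes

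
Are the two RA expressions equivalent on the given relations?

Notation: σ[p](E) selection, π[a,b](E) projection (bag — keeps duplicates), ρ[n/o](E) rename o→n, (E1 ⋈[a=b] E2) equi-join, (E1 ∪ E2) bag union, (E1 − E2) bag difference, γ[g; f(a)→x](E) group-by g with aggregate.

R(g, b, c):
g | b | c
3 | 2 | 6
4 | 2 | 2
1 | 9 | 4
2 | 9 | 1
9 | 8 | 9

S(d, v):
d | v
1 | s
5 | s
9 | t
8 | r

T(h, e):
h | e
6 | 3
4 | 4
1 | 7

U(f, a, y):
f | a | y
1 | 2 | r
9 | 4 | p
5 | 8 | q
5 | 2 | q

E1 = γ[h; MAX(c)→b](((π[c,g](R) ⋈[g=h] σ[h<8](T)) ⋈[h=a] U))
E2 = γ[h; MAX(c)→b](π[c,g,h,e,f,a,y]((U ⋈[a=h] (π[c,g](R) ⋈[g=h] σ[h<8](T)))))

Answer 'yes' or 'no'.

E1 row counts bottom-up:
  R → 5
  π[c,g](R) → 5
  T → 3
  σ[h<8](T) → 3
  (π[c,g](R) ⋈[g=h] σ[h<8](T)) → 2
  U → 4
  ((π[c,g](R) ⋈[g=h] σ[h<8](T)) ⋈[h=a] U) → 1
  γ[h; MAX(c)→b](((π[c,g](R) ⋈[g=h] σ[h<8](T)) ⋈[h=a] U)) → 1
E2 row counts bottom-up:
  U → 4
  R → 5
  π[c,g](R) → 5
  T → 3
  σ[h<8](T) → 3
  (π[c,g](R) ⋈[g=h] σ[h<8](T)) → 2
  (U ⋈[a=h] (π[c,g](R) ⋈[g=h] σ[h<8](T))) → 1
  π[c,g,h,e,f,a,y]((U ⋈[a=h] (π[c,g](R) ⋈[g=h] σ[h<8](T)))) → 1
  γ[h; MAX(c)→b](π[c,g,h,e,f,a,y]((U ⋈[a=h] (π[c,g](R) ⋈[g=h] σ[h<8](T))))) → 1

E1 and E2 produce the same multiset:
h | b
4 | 2

yes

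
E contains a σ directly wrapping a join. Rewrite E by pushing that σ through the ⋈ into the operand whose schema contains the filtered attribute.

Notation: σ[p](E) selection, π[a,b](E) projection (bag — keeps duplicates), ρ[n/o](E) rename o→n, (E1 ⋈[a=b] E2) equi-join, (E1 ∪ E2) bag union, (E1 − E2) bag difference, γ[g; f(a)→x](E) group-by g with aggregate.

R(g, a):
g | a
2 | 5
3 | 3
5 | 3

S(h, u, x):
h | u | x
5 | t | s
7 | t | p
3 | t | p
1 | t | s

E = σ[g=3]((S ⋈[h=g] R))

σ filters on g, owned by the right side.
E' = (S ⋈[h=g] σ[g=3](R))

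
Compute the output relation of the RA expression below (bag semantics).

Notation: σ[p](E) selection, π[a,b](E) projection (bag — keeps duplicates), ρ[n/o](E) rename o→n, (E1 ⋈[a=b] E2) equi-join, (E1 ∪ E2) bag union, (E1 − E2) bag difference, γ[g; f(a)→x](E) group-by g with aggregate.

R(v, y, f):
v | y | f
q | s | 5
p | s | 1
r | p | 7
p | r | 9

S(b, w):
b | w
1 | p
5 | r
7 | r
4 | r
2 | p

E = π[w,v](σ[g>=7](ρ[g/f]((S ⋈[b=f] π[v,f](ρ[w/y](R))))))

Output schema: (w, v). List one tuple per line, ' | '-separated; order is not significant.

Row counts bottom-up:
  S → 5
  R → 4
  ρ[w/y](R) → 4
  π[v,f](ρ[w/y](R)) → 4
  (S ⋈[b=f] π[v,f](ρ[w/y](R))) → 3
  ρ[g/f]((S ⋈[b=f] π[v,f](ρ[w/y](R)))) → 3
  σ[g>=7](ρ[g/f]((S ⋈[b=f] π[v,f](ρ[w/y](R))))) → 1
  π[w,v](σ[g>=7](ρ[g/f]((S ⋈[b=f] π[v,f](ρ[w/y](R)))))) → 1

== RESULT ==
w | v
r | r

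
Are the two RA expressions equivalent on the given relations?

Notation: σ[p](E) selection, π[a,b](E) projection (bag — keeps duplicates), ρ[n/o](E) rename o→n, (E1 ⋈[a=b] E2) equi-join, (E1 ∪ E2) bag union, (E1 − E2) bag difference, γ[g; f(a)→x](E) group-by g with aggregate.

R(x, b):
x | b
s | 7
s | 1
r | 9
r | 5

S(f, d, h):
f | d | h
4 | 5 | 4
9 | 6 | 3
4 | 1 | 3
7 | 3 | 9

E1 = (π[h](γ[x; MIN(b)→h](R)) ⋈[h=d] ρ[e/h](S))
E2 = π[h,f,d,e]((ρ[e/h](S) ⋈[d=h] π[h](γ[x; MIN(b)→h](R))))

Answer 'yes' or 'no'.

E1 subexpression sizes:
  R → 4
  γ[x; MIN(b)→h](R) → 2
  π[h](γ[x; MIN(b)→h](R)) → 2
  S → 4
  ρ[e/h](S) → 4
  (π[h](γ[x; MIN(b)→h](R)) ⋈[h=d] ρ[e/h](S)) → 2
E2 subexpression sizes:
  S → 4
  ρ[e/h](S) → 4
  R → 4
  γ[x; MIN(b)→h](R) → 2
  π[h](γ[x; MIN(b)→h](R)) → 2
  (ρ[e/h](S) ⋈[d=h] π[h](γ[x; MIN(b)→h](R))) → 2
  π[h,f,d,e]((ρ[e/h](S) ⋈[d=h] π[h](γ[x; MIN(b)→h](R)))) → 2

E1 and E2 produce the same multiset:
h | f | d | e
1 | 4 | 1 | 3
5 | 4 | 5 | 4

yes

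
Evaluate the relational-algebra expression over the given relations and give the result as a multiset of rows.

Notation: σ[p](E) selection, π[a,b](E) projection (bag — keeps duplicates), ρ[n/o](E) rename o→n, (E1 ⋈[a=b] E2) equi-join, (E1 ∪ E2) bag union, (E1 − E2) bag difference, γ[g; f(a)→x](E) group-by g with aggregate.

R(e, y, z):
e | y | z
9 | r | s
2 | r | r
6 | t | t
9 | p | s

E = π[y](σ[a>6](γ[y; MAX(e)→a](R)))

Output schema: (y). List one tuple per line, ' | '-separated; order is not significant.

Subexpression sizes:
  R → 4
  γ[y; MAX(e)→a](R) → 3
  σ[a>6](γ[y; MAX(e)→a](R)) → 2
  π[y](σ[a>6](γ[y; MAX(e)→a](R))) → 2

== RESULT ==
y
p
r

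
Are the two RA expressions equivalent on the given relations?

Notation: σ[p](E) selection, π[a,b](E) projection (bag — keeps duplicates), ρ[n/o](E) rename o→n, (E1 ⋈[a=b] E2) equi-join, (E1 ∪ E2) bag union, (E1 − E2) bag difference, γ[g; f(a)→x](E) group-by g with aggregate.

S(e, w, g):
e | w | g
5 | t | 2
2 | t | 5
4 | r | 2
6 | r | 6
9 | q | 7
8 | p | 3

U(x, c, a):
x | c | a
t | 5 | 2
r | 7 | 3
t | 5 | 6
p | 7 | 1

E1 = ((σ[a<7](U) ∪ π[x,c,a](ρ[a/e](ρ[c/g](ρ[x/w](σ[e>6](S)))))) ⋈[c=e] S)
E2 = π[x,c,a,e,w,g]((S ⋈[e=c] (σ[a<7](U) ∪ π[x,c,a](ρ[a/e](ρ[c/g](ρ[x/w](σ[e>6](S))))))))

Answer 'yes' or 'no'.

E1 row counts bottom-up:
  U → 4
  σ[a<7](U) → 4
  S → 6
  σ[e>6](S) → 2
  ρ[x/w](σ[e>6](S)) → 2
  ρ[c/g](ρ[x/w](σ[e>6](S))) → 2
  ρ[a/e](ρ[c/g](ρ[x/w](σ[e>6](S)))) → 2
  π[x,c,a](ρ[a/e](ρ[c/g](ρ[x/w](σ[e>6](S))))) → 2
  (σ[a<7](U) ∪ π[x,c,a](ρ[a/e](ρ[c/g](ρ[x/w](σ[e>6](S)))))) → 6
  S → 6
  ((σ[a<7](U) ∪ π[x,c,a](ρ[a/e](ρ[c/g](ρ[x/w](σ[e>6](S)))))) ⋈[c=e] S) → 2
E2 row counts bottom-up:
  S → 6
  U → 4
  σ[a<7](U) → 4
  S → 6
  σ[e>6](S) → 2
  ρ[x/w](σ[e>6](S)) → 2
  ρ[c/g](ρ[x/w](σ[e>6](S))) → 2
  ρ[a/e](ρ[c/g](ρ[x/w](σ[e>6](S)))) → 2
  π[x,c,a](ρ[a/e](ρ[c/g](ρ[x/w](σ[e>6](S))))) → 2
  (σ[a<7](U) ∪ π[x,c,a](ρ[a/e](ρ[c/g](ρ[x/w](σ[e>6](S)))))) → 6
  (S ⋈[e=c] (σ[a<7](U) ∪ π[x,c,a](ρ[a/e](ρ[c/g](ρ[x/w](σ[e>6](S))))))) → 2
  π[x,c,a,e,w,g]((S ⋈[e=c] (σ[a<7](U) ∪ π[x,c,a](ρ[a/e](ρ[c/g](ρ[x/w](σ[e>6](S)))))))) → 2

E1 and E2 produce the same multiset:
x | c | a | e | w | g
t | 5 | 2 | 5 | t | 2
t | 5 | 6 | 5 | t | 2

yes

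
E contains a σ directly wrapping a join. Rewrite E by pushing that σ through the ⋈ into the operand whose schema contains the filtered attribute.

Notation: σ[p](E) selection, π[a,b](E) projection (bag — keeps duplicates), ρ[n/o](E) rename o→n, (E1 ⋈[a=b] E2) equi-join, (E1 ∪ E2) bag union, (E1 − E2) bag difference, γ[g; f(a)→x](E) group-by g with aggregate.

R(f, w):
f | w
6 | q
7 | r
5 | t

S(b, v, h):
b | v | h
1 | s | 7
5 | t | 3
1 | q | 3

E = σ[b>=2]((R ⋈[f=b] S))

σ filters on b, owned by the right side.
E' = (R ⋈[f=b] σ[b>=2](S))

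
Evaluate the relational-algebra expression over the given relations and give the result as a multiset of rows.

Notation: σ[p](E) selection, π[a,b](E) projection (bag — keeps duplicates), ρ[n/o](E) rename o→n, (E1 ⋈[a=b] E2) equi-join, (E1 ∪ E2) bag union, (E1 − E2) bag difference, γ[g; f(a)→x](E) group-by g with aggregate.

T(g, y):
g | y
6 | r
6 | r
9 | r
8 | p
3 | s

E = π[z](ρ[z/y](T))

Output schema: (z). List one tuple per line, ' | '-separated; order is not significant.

Stepwise |·|:
  T → 5
  ρ[z/y](T) → 5
  π[z](ρ[z/y](T)) → 5

== RESULT ==
z
p
r
r
r
s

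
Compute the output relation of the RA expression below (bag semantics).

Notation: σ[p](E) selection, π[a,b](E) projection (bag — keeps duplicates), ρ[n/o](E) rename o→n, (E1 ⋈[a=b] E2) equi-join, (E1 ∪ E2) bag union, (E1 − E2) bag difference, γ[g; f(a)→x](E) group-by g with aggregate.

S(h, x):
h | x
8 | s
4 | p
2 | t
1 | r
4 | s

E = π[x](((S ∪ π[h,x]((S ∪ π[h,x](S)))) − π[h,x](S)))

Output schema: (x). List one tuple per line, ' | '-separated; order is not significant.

Subexpression sizes:
  S → 5
  S → 5
  S → 5
  π[h,x](S) → 5
  (S ∪ π[h,x](S)) → 10
  π[h,x]((S ∪ π[h,x](S))) → 10
  (S ∪ π[h,x]((S ∪ π[h,x](S)))) → 15
  S → 5
  π[h,x](S) → 5
  ((S ∪ π[h,x]((S ∪ π[h,x](S)))) − π[h,x](S)) → 10
  π[x](((S ∪ π[h,x]((S ∪ π[h,x](S)))) − π[h,x](S))) → 10

== RESULT ==
x
p
p
r
r
s
s
s
s
t
t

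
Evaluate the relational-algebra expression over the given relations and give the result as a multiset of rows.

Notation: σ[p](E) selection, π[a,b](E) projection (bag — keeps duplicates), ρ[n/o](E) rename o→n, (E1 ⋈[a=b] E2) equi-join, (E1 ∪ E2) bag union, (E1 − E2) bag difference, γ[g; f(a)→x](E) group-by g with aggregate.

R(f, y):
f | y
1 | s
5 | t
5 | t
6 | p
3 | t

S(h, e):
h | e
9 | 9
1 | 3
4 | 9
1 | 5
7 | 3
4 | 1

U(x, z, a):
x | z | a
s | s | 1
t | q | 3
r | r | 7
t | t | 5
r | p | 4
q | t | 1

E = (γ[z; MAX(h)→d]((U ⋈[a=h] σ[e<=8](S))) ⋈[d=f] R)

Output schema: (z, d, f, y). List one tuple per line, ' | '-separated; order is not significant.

Row counts bottom-up:
  U → 6
  S → 6
  σ[e<=8](S) → 4
  (U ⋈[a=h] σ[e<=8](S)) → 6
  γ[z; MAX(h)→d]((U ⋈[a=h] σ[e<=8](S))) → 4
  R → 5
  (γ[z; MAX(h)→d]((U ⋈[a=h] σ[e<=8](S))) ⋈[d=f] R) → 2

== RESULT ==
z | d | f | y
s | 1 | 1 | s
t | 1 | 1 | s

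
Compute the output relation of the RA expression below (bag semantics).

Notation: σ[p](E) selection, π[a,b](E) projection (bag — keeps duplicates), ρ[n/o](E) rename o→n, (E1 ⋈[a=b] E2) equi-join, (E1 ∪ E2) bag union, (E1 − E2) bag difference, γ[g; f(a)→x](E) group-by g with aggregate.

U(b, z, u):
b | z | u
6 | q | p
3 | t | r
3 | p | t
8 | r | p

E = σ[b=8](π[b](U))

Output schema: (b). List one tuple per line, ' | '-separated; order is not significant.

Per-node cardinality:
  U → 4
  π[b](U) → 4
  σ[b=8](π[b](U)) → 1

== RESULT ==
b
8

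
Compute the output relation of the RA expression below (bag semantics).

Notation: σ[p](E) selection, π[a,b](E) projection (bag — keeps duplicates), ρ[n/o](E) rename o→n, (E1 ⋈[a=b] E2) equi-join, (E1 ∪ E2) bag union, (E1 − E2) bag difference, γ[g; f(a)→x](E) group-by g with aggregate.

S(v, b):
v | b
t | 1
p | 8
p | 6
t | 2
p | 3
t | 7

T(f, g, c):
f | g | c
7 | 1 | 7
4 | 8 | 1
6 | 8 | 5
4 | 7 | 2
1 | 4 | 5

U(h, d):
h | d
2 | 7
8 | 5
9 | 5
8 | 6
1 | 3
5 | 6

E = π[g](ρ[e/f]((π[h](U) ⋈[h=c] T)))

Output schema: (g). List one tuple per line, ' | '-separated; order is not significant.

Subexpression sizes:
  U → 6
  π[h](U) → 6
  T → 5
  (π[h](U) ⋈[h=c] T) → 4
  ρ[e/f]((π[h](U) ⋈[h=c] T)) → 4
  π[g](ρ[e/f]((π[h](U) ⋈[h=c] T))) → 4

== RESULT ==
g
4
7
8
8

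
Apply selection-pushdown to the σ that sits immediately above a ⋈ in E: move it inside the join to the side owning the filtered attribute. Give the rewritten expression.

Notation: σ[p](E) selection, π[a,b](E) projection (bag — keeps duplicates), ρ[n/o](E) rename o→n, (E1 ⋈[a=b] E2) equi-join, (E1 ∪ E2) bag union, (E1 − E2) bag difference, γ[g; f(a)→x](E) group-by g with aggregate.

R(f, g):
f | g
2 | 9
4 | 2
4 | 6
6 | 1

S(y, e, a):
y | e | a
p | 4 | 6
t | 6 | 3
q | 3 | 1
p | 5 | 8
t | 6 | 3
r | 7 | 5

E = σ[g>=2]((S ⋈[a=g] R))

σ filters on g, owned by the right side.
E' = (S ⋈[a=g] σ[g>=2](R))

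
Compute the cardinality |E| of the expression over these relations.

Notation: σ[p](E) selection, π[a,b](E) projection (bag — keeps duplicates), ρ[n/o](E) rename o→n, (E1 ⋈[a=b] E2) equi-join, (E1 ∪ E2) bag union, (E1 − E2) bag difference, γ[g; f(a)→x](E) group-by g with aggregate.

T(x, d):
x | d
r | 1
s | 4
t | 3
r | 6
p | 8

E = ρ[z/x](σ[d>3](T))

Per-node cardinality:
  T → 5
  σ[d>3](T) → 3
  ρ[z/x](σ[d>3](T)) → 3

|E| = 3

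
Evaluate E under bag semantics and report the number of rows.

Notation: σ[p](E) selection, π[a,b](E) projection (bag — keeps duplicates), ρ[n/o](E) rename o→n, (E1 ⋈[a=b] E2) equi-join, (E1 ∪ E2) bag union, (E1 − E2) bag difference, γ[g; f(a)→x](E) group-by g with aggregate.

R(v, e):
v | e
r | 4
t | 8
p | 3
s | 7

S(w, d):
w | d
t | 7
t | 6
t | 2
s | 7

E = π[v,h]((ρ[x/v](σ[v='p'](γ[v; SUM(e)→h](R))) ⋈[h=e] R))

Row counts bottom-up:
  R → 4
  γ[v; SUM(e)→h](R) → 4
  σ[v='p'](γ[v; SUM(e)→h](R)) → 1
  ρ[x/v](σ[v='p'](γ[v; SUM(e)→h](R))) → 1
  R → 4
  (ρ[x/v](σ[v='p'](γ[v; SUM(e)→h](R))) ⋈[h=e] R) → 1
  π[v,h]((ρ[x/v](σ[v='p'](γ[v; SUM(e)→h](R))) ⋈[h=e] R)) → 1

|E| = 1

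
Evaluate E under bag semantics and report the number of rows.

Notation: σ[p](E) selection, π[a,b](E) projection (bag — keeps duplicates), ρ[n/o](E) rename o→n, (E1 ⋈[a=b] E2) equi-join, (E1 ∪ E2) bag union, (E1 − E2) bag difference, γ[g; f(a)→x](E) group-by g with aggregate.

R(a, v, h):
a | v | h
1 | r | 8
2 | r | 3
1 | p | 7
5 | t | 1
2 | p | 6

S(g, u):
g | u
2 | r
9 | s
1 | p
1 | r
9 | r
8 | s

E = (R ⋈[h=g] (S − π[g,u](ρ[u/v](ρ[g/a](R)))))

Row counts bottom-up:
  R → 5
  S → 6
  R → 5
  ρ[g/a](R) → 5
  ρ[u/v](ρ[g/a](R)) → 5
  π[g,u](ρ[u/v](ρ[g/a](R))) → 5
  (S − π[g,u](ρ[u/v](ρ[g/a](R)))) → 3
  (R ⋈[h=g] (S − π[g,u](ρ[u/v](ρ[g/a](R))))) → 1

|E| = 1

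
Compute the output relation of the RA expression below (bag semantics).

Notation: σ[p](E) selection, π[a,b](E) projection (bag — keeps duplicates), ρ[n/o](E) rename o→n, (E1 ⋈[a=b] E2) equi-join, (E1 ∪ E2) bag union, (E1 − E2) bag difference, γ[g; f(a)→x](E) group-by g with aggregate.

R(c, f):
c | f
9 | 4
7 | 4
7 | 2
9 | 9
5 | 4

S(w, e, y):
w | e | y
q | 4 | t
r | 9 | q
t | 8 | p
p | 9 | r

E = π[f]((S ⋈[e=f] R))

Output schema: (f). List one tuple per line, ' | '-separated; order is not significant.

Row counts bottom-up:
  S → 4
  R → 5
  (S ⋈[e=f] R) → 5
  π[f]((S ⋈[e=f] R)) → 5

== RESULT ==
f
4
4
4
9
9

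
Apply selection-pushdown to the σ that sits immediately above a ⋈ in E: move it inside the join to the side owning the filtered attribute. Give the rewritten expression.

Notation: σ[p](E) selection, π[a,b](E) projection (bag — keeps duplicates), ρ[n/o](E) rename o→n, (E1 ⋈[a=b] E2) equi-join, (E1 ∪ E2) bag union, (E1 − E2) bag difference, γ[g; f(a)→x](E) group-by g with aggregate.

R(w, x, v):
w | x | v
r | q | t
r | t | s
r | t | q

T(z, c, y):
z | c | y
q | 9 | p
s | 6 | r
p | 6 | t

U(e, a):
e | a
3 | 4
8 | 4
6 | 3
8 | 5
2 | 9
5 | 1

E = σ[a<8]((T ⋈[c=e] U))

σ filters on a, owned by the right side.
E' = (T ⋈[c=e] σ[a<8](U))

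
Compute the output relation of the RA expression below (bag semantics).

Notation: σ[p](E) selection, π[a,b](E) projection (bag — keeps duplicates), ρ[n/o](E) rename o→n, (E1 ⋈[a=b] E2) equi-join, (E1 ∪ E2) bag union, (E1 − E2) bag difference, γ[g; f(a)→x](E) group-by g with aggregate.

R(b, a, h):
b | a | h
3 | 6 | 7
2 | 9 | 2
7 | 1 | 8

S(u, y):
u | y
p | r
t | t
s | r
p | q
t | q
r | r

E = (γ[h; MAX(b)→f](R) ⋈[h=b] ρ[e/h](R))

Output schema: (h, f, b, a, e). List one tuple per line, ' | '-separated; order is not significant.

Per-node cardinality:
  R → 3
  γ[h; MAX(b)→f](R) → 3
  R → 3
  ρ[e/h](R) → 3
  (γ[h; MAX(b)→f](R) ⋈[h=b] ρ[e/h](R)) → 2

== RESULT ==
h | f | b | a | e
2 | 2 | 2 | 9 | 2
7 | 3 | 7 | 1 | 8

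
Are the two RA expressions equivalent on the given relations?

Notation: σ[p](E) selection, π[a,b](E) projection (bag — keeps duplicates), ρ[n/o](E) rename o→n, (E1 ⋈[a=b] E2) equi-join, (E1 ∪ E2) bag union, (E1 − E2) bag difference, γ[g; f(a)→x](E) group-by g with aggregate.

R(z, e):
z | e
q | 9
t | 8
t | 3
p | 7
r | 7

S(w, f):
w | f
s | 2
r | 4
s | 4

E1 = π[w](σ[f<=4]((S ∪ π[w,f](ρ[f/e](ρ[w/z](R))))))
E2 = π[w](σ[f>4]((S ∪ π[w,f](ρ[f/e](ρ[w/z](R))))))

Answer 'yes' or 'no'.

E1 row counts bottom-up:
  S → 3
  R → 5
  ρ[w/z](R) → 5
  ρ[f/e](ρ[w/z](R)) → 5
  π[w,f](ρ[f/e](ρ[w/z](R))) → 5
  (S ∪ π[w,f](ρ[f/e](ρ[w/z](R)))) → 8
  σ[f<=4]((S ∪ π[w,f](ρ[f/e](ρ[w/z](R))))) → 4
  π[w](σ[f<=4]((S ∪ π[w,f](ρ[f/e](ρ[w/z](R)))))) → 4
E2 row counts bottom-up:
  S → 3
  R → 5
  ρ[w/z](R) → 5
  ρ[f/e](ρ[w/z](R)) → 5
  π[w,f](ρ[f/e](ρ[w/z](R))) → 5
  (S ∪ π[w,f](ρ[f/e](ρ[w/z](R)))) → 8
  σ[f>4]((S ∪ π[w,f](ρ[f/e](ρ[w/z](R))))) → 4
  π[w](σ[f>4]((S ∪ π[w,f](ρ[f/e](ρ[w/z](R)))))) → 4

E1 result:
w
r
s
s
t
E2 result:
w
p
q
r
t
Witness: ('q',) appears 0× in E1 but 1× in E2.

no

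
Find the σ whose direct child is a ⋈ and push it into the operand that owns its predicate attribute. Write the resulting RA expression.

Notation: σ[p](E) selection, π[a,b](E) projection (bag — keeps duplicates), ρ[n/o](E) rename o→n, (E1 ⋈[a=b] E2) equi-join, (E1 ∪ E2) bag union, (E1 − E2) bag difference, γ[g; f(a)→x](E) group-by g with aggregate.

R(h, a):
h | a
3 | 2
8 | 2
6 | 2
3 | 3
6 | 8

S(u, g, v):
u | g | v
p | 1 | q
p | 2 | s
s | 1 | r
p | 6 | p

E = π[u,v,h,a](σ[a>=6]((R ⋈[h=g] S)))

σ filters on a, owned by the left side.
E' = π[u,v,h,a]((σ[a>=6](R) ⋈[h=g] S))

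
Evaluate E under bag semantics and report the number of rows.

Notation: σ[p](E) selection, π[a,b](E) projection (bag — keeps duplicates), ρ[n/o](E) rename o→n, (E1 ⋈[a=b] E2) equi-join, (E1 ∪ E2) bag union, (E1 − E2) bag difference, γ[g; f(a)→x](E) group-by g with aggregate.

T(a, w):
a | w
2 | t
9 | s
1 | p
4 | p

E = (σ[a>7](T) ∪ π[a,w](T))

Per-node cardinality:
  T → 4
  σ[a>7](T) → 1
  T → 4
  π[a,w](T) → 4
  (σ[a>7](T) ∪ π[a,w](T)) → 5

|E| = 5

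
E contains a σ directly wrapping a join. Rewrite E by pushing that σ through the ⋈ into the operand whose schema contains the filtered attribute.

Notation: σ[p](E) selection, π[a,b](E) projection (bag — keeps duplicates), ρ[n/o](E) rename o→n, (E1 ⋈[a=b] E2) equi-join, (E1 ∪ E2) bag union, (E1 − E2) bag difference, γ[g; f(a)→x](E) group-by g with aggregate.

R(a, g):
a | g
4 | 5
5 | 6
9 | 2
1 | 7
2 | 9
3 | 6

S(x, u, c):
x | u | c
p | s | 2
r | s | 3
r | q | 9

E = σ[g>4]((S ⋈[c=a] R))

σ filters on g, owned by the right side.
E' = (S ⋈[c=a] σ[g>4](R))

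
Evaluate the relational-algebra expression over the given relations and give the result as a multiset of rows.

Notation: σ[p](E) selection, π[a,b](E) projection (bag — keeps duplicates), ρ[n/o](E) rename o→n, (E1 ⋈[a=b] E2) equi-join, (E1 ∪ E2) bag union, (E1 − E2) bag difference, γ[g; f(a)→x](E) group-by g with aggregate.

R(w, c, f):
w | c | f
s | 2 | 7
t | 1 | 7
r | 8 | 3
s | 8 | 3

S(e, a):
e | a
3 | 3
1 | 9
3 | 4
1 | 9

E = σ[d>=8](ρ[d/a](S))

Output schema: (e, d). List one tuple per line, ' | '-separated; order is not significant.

Row counts bottom-up:
  S → 4
  ρ[d/a](S) → 4
  σ[d>=8](ρ[d/a](S)) → 2

== RESULT ==
e | d
1 | 9
1 | 9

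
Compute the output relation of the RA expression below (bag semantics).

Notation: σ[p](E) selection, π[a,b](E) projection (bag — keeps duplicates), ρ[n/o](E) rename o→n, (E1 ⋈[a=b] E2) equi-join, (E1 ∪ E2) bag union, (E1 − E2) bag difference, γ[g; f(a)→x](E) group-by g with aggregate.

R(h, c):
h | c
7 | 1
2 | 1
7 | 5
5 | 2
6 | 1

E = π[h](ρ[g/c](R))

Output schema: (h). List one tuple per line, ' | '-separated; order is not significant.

Subexpression sizes:
  R → 5
  ρ[g/c](R) → 5
  π[h](ρ[g/c](R)) → 5

== RESULT ==
h
2
5
6
7
7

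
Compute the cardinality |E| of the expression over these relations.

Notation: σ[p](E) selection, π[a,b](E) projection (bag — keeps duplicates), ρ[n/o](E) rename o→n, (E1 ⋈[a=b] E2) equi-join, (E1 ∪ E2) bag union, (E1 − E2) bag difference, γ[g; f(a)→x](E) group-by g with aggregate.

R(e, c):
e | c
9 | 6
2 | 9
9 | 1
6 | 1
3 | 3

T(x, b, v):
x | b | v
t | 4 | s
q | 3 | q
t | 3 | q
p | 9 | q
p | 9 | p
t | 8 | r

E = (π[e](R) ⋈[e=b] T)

Row counts bottom-up:
  R → 5
  π[e](R) → 5
  T → 6
  (π[e](R) ⋈[e=b] T) → 6

|E| = 6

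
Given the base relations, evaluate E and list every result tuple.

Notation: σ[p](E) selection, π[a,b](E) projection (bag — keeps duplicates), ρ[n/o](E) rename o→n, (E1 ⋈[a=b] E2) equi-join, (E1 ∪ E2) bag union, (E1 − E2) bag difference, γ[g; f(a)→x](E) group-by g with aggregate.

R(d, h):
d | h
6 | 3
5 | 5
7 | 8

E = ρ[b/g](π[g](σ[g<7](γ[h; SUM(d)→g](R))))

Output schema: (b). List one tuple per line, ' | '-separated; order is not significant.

Subexpression sizes:
  R → 3
  γ[h; SUM(d)→g](R) → 3
  σ[g<7](γ[h; SUM(d)→g](R)) → 2
  π[g](σ[g<7](γ[h; SUM(d)→g](R))) → 2
  ρ[b/g](π[g](σ[g<7](γ[h; SUM(d)→g](R)))) → 2

== RESULT ==
b
5
6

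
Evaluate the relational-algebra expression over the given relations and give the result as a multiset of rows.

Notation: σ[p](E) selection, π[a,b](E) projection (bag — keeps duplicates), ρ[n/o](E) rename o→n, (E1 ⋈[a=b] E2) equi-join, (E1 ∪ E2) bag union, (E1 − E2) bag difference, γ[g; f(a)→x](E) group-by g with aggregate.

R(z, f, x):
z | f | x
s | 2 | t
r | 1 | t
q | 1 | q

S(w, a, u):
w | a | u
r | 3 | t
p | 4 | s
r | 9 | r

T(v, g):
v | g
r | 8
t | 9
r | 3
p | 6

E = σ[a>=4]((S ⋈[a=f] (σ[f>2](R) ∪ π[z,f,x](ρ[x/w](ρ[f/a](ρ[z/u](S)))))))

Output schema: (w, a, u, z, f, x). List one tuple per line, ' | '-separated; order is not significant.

Stepwise |·|:
  S → 3
  R → 3
  σ[f>2](R) → 0
  S → 3
  ρ[z/u](S) → 3
  ρ[f/a](ρ[z/u](S)) → 3
  ρ[x/w](ρ[f/a](ρ[z/u](S))) → 3
  π[z,f,x](ρ[x/w](ρ[f/a](ρ[z/u](S)))) → 3
  (σ[f>2](R) ∪ π[z,f,x](ρ[x/w](ρ[f/a](ρ[z/u](S))))) → 3
  (S ⋈[a=f] (σ[f>2](R) ∪ π[z,f,x](ρ[x/w](ρ[f/a](ρ[z/u](S)))))) → 3
  σ[a>=4]((S ⋈[a=f] (σ[f>2](R) ∪ π[z,f,x](ρ[x/w](ρ[f/a](ρ[z/u](S))))))) → 2

== RESULT ==
w | a | u | z | f | x
p | 4 | s | s | 4 | p
r | 9 | r | r | 9 | r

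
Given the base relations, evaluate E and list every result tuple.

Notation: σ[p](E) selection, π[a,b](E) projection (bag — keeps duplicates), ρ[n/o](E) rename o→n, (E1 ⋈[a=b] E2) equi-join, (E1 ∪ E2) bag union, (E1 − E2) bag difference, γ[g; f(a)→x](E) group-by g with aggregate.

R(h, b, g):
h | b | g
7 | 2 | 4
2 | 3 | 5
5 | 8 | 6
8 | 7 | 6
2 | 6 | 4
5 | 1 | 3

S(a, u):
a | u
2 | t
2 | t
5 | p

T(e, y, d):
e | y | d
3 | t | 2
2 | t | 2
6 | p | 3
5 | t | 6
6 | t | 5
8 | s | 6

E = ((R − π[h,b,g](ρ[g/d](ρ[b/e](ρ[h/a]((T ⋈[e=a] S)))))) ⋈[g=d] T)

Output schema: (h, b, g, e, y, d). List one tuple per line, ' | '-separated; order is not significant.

Stepwise |·|:
  R → 6
  T → 6
  S → 3
  (T ⋈[e=a] S) → 3
  ρ[h/a]((T ⋈[e=a] S)) → 3
  ρ[b/e](ρ[h/a]((T ⋈[e=a] S))) → 3
  ρ[g/d](ρ[b/e](ρ[h/a]((T ⋈[e=a] S)))) → 3
  π[h,b,g](ρ[g/d](ρ[b/e](ρ[h/a]((T ⋈[e=a] S))))) → 3
  (R − π[h,b,g](ρ[g/d](ρ[b/e](ρ[h/a]((T ⋈[e=a] S)))))) → 6
  T → 6
  ((R − π[h,b,g](ρ[g/d](ρ[b/e](ρ[h/a]((T ⋈[e=a] S)))))) ⋈[g=d] T) → 6

== RESULT ==
h | b | g | e | y | d
2 | 3 | 5 | 6 | t | 5
5 | 1 | 3 | 6 | p | 3
5 | 8 | 6 | 5 | t | 6
5 | 8 | 6 | 8 | s | 6
8 | 7 | 6 | 5 | t | 6
8 | 7 | 6 | 8 | s | 6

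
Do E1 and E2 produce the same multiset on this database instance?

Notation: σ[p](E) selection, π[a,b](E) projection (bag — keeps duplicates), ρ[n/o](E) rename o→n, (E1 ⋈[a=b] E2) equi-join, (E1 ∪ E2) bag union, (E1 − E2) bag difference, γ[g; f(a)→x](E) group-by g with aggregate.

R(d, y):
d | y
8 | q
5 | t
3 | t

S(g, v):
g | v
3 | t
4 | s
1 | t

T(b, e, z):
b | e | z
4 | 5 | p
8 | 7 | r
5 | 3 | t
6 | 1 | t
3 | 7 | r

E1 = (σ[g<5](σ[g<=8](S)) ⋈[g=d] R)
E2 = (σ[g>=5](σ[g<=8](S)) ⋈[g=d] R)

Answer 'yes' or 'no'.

E1 stepwise |·|:
  S → 3
  σ[g<=8](S) → 3
  σ[g<5](σ[g<=8](S)) → 3
  R → 3
  (σ[g<5](σ[g<=8](S)) ⋈[g=d] R) → 1
E2 stepwise |·|:
  S → 3
  σ[g<=8](S) → 3
  σ[g>=5](σ[g<=8](S)) → 0
  R → 3
  (σ[g>=5](σ[g<=8](S)) ⋈[g=d] R) → 0

E1 result:
g | v | d | y
3 | t | 3 | t
E2 result:
g | v | d | y
(0 rows)
Witness: (3, 't', 3, 't') appears 1× in E1 but 0× in E2.

no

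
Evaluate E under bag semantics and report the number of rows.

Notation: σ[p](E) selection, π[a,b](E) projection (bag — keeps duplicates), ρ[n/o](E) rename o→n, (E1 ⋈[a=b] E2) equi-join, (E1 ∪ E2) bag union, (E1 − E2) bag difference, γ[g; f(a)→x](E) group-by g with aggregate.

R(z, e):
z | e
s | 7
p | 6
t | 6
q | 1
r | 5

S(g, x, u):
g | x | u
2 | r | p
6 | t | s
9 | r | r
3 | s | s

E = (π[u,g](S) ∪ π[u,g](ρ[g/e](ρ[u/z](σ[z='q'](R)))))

Stepwise |·|:
  S → 4
  π[u,g](S) → 4
  R → 5
  σ[z='q'](R) → 1
  ρ[u/z](σ[z='q'](R)) → 1
  ρ[g/e](ρ[u/z](σ[z='q'](R))) → 1
  π[u,g](ρ[g/e](ρ[u/z](σ[z='q'](R)))) → 1
  (π[u,g](S) ∪ π[u,g](ρ[g/e](ρ[u/z](σ[z='q'](R))))) → 5

|E| = 5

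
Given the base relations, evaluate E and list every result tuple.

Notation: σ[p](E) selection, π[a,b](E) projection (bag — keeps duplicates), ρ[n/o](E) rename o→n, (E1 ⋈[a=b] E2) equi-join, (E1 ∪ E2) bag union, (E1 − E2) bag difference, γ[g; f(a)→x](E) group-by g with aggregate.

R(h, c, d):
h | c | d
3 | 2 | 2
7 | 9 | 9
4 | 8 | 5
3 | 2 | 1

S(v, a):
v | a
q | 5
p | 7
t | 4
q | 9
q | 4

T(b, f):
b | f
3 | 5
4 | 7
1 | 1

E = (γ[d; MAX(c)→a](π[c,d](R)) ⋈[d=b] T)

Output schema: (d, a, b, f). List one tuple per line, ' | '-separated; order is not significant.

Subexpression sizes:
  R → 4
  π[c,d](R) → 4
  γ[d; MAX(c)→a](π[c,d](R)) → 4
  T → 3
  (γ[d; MAX(c)→a](π[c,d](R)) ⋈[d=b] T) → 1

== RESULT ==
d | a | b | f
1 | 2 | 1 | 1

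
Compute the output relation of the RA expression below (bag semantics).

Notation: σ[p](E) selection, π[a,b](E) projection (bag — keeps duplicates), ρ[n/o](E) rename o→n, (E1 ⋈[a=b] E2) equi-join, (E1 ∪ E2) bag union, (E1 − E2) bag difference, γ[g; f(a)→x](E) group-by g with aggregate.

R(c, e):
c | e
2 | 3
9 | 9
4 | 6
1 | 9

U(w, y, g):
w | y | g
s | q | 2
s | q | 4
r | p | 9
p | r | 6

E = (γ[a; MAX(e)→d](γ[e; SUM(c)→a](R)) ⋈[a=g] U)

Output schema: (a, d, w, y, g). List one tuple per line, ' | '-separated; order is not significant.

Subexpression sizes:
  R → 4
  γ[e; SUM(c)→a](R) → 3
  γ[a; MAX(e)→d](γ[e; SUM(c)→a](R)) → 3
  U → 4
  (γ[a; MAX(e)→d](γ[e; SUM(c)→a](R)) ⋈[a=g] U) → 2

== RESULT ==
a | d | w | y | g
2 | 3 | s | q | 2
4 | 6 | s | q | 4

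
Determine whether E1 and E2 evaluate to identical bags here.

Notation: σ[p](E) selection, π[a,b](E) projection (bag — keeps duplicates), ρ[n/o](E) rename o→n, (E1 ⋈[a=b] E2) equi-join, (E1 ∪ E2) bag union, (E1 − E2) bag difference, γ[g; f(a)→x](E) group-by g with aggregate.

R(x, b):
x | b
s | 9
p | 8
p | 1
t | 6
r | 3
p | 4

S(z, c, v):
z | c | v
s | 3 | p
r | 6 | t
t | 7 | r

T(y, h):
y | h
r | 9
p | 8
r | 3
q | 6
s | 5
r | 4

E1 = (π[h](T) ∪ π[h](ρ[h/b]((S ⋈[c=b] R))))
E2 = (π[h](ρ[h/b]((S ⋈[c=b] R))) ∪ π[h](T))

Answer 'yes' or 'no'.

E1 row counts bottom-up:
  T → 6
  π[h](T) → 6
  S → 3
  R → 6
  (S ⋈[c=b] R) → 2
  ρ[h/b]((S ⋈[c=b] R)) → 2
  π[h](ρ[h/b]((S ⋈[c=b] R))) → 2
  (π[h](T) ∪ π[h](ρ[h/b]((S ⋈[c=b] R)))) → 8
E2 row counts bottom-up:
  S → 3
  R → 6
  (S ⋈[c=b] R) → 2
  ρ[h/b]((S ⋈[c=b] R)) → 2
  π[h](ρ[h/b]((S ⋈[c=b] R))) → 2
  T → 6
  π[h](T) → 6
  (π[h](ρ[h/b]((S ⋈[c=b] R))) ∪ π[h](T)) → 8

E1 and E2 produce the same multiset:
h
3
3
4
5
6
6
8
9

yes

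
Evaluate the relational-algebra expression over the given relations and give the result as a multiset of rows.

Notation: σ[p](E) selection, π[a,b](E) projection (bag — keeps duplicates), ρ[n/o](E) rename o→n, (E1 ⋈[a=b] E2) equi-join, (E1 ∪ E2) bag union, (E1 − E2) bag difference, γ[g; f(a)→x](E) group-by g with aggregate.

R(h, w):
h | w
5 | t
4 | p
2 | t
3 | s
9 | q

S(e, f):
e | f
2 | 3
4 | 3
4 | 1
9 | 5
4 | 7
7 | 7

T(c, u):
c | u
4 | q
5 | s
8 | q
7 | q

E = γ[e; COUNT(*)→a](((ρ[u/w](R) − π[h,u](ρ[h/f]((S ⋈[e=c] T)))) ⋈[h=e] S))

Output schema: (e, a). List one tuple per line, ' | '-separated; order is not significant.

Per-node cardinality:
  R → 5
  ρ[u/w](R) → 5
  S → 6
  T → 4
  (S ⋈[e=c] T) → 4
  ρ[h/f]((S ⋈[e=c] T)) → 4
  π[h,u](ρ[h/f]((S ⋈[e=c] T))) → 4
  (ρ[u/w](R) − π[h,u](ρ[h/f]((S ⋈[e=c] T)))) → 5
  S → 6
  ((ρ[u/w](R) − π[h,u](ρ[h/f]((S ⋈[e=c] T)))) ⋈[h=e] S) → 5
  γ[e; COUNT(*)→a](((ρ[u/w](R) − π[h,u](ρ[h/f]((S ⋈[e=c] T)))) ⋈[h=e] S)) → 3

== RESULT ==
e | a
2 | 1
4 | 3
9 | 1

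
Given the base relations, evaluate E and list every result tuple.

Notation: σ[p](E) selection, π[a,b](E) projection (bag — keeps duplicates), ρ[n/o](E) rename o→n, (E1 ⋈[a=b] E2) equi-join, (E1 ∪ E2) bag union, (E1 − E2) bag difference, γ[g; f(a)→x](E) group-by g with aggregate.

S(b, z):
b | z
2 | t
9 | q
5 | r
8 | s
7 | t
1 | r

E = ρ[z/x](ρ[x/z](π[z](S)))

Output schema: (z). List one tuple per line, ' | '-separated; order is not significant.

Row counts bottom-up:
  S → 6
  π[z](S) → 6
  ρ[x/z](π[z](S)) → 6
  ρ[z/x](ρ[x/z](π[z](S))) → 6

== RESULT ==
z
q
r
r
s
t
t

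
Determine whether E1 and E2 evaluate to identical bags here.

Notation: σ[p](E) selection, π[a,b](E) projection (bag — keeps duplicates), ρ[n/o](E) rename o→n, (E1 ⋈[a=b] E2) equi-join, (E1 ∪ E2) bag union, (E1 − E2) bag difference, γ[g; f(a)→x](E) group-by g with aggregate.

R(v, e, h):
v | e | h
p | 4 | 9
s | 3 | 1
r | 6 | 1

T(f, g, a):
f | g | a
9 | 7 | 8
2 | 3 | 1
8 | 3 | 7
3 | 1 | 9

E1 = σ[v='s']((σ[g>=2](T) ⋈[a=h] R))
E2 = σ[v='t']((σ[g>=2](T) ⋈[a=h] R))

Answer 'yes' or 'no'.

E1 row counts bottom-up:
  T → 4
  σ[g>=2](T) → 3
  R → 3
  (σ[g>=2](T) ⋈[a=h] R) → 2
  σ[v='s']((σ[g>=2](T) ⋈[a=h] R)) → 1
E2 row counts bottom-up:
  T → 4
  σ[g>=2](T) → 3
  R → 3
  (σ[g>=2](T) ⋈[a=h] R) → 2
  σ[v='t']((σ[g>=2](T) ⋈[a=h] R)) → 0

E1 result:
f | g | a | v | e | h
2 | 3 | 1 | s | 3 | 1
E2 result:
f | g | a | v | e | h
(0 rows)
Witness: (2, 3, 1, 's', 3, 1) appears 1× in E1 but 0× in E2.

no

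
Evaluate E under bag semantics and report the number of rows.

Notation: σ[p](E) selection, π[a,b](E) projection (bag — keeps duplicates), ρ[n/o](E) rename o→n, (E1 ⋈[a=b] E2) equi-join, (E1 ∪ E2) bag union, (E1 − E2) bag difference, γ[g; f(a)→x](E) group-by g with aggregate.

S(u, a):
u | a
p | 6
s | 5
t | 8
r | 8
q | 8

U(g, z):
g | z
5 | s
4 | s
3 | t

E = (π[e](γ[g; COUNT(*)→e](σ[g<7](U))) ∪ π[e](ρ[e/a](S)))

Per-node cardinality:
  U → 3
  σ[g<7](U) → 3
  γ[g; COUNT(*)→e](σ[g<7](U)) → 3
  π[e](γ[g; COUNT(*)→e](σ[g<7](U))) → 3
  S → 5
  ρ[e/a](S) → 5
  π[e](ρ[e/a](S)) → 5
  (π[e](γ[g; COUNT(*)→e](σ[g<7](U))) ∪ π[e](ρ[e/a](S))) → 8

|E| = 8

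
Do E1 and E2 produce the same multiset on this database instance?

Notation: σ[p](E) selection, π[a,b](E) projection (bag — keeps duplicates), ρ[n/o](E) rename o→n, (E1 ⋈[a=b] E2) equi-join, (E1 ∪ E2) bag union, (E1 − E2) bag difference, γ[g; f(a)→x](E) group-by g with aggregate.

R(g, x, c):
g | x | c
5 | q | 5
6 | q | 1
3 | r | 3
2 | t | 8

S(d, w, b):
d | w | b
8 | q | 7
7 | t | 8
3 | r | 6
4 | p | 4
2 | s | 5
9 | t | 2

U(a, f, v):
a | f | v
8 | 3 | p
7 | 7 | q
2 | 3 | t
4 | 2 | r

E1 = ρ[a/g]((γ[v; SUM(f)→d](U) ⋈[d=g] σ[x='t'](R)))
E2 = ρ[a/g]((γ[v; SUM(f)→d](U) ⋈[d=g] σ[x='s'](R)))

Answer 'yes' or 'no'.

E1 subexpression sizes:
  U → 4
  γ[v; SUM(f)→d](U) → 4
  R → 4
  σ[x='t'](R) → 1
  (γ[v; SUM(f)→d](U) ⋈[d=g] σ[x='t'](R)) → 1
  ρ[a/g]((γ[v; SUM(f)→d](U) ⋈[d=g] σ[x='t'](R))) → 1
E2 subexpression sizes:
  U → 4
  γ[v; SUM(f)→d](U) → 4
  R → 4
  σ[x='s'](R) → 0
  (γ[v; SUM(f)→d](U) ⋈[d=g] σ[x='s'](R)) → 0
  ρ[a/g]((γ[v; SUM(f)→d](U) ⋈[d=g] σ[x='s'](R))) → 0

E1 result:
v | d | a | x | c
r | 2 | 2 | t | 8
E2 result:
v | d | a | x | c
(0 rows)
Witness: ('r', 2, 2, 't', 8) appears 1× in E1 but 0× in E2.

no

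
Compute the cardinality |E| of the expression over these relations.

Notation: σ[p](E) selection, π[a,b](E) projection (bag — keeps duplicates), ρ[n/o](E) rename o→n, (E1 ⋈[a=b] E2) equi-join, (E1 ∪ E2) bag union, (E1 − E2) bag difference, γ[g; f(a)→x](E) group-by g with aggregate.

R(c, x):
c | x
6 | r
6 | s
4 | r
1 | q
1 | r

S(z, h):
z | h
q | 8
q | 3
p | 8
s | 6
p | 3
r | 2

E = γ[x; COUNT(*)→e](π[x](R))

Per-node cardinality:
  R → 5
  π[x](R) → 5
  γ[x; COUNT(*)→e](π[x](R)) → 3

|E| = 3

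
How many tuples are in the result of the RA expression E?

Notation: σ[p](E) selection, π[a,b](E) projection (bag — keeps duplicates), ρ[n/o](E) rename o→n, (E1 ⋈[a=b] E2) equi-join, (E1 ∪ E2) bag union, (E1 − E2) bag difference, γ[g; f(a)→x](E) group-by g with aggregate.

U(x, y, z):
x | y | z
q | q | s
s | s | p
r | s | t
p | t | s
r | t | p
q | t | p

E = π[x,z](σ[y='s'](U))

Subexpression sizes:
  U → 6
  σ[y='s'](U) → 2
  π[x,z](σ[y='s'](U)) → 2

|E| = 2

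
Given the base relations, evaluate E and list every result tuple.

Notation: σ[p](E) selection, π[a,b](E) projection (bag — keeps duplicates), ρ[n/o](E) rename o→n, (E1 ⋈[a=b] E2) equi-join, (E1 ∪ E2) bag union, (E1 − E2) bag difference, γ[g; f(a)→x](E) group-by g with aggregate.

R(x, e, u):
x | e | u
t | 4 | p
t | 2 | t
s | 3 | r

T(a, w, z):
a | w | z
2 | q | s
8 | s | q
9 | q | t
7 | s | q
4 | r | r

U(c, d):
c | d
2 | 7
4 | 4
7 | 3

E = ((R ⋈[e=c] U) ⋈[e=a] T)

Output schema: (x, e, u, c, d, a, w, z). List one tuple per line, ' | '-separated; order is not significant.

Subexpression sizes:
  R → 3
  U → 3
  (R ⋈[e=c] U) → 2
  T → 5
  ((R ⋈[e=c] U) ⋈[e=a] T) → 2

== RESULT ==
x | e | u | c | d | a | w | z
t | 2 | t | 2 | 7 | 2 | q | s
t | 4 | p | 4 | 4 | 4 | r | r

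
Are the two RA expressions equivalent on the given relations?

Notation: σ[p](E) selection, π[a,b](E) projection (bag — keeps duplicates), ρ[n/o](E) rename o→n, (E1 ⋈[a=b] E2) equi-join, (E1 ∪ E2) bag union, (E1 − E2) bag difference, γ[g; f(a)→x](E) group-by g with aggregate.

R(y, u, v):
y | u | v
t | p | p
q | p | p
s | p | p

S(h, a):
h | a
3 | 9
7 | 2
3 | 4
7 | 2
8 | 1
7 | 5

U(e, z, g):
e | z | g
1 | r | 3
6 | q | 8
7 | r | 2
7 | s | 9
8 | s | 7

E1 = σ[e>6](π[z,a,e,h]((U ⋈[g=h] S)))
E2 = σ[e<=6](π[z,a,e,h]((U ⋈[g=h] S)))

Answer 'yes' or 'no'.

E1 row counts bottom-up:
  U → 5
  S → 6
  (U ⋈[g=h] S) → 6
  π[z,a,e,h]((U ⋈[g=h] S)) → 6
  σ[e>6](π[z,a,e,h]((U ⋈[g=h] S))) → 3
E2 row counts bottom-up:
  U → 5
  S → 6
  (U ⋈[g=h] S) → 6
  π[z,a,e,h]((U ⋈[g=h] S)) → 6
  σ[e<=6](π[z,a,e,h]((U ⋈[g=h] S))) → 3

E1 result:
z | a | e | h
s | 2 | 8 | 7
s | 2 | 8 | 7
s | 5 | 8 | 7
E2 result:
z | a | e | h
q | 1 | 6 | 8
r | 4 | 1 | 3
r | 9 | 1 | 3
Witness: ('r', 4, 1, 3) appears 0× in E1 but 1× in E2.

no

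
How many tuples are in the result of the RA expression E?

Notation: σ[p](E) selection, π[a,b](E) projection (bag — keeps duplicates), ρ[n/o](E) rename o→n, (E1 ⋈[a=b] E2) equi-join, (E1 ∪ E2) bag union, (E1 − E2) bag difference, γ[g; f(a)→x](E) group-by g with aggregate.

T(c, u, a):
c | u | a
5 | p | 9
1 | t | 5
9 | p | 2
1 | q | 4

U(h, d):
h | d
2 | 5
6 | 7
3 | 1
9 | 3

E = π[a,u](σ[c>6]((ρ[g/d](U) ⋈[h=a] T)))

Stepwise |·|:
  U → 4
  ρ[g/d](U) → 4
  T → 4
  (ρ[g/d](U) ⋈[h=a] T) → 2
  σ[c>6]((ρ[g/d](U) ⋈[h=a] T)) → 1
  π[a,u](σ[c>6]((ρ[g/d](U) ⋈[h=a] T))) → 1

|E| = 1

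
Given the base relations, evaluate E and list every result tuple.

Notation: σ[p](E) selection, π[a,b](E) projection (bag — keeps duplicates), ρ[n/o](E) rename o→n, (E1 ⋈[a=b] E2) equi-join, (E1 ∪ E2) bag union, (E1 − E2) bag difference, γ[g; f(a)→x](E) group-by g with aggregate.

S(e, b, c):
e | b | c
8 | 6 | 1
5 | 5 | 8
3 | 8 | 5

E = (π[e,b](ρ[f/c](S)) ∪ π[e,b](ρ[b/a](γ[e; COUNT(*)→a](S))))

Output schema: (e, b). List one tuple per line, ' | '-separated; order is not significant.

Stepwise |·|:
  S → 3
  ρ[f/c](S) → 3
  π[e,b](ρ[f/c](S)) → 3
  S → 3
  γ[e; COUNT(*)→a](S) → 3
  ρ[b/a](γ[e; COUNT(*)→a](S)) → 3
  π[e,b](ρ[b/a](γ[e; COUNT(*)→a](S))) → 3
  (π[e,b](ρ[f/c](S)) ∪ π[e,b](ρ[b/a](γ[e; COUNT(*)→a](S)))) → 6

== RESULT ==
e | b
3 | 1
3 | 8
5 | 1
5 | 5
8 | 1
8 | 6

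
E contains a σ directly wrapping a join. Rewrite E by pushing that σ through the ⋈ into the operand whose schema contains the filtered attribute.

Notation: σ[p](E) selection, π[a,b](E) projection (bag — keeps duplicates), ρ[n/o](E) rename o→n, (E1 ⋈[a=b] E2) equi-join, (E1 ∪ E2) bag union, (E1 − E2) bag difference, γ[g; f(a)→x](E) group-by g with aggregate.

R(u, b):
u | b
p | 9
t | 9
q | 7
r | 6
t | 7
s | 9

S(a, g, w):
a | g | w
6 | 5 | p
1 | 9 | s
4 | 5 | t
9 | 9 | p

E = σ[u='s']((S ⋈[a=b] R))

σ filters on u, owned by the right side.
E' = (S ⋈[a=b] σ[u='s'](R))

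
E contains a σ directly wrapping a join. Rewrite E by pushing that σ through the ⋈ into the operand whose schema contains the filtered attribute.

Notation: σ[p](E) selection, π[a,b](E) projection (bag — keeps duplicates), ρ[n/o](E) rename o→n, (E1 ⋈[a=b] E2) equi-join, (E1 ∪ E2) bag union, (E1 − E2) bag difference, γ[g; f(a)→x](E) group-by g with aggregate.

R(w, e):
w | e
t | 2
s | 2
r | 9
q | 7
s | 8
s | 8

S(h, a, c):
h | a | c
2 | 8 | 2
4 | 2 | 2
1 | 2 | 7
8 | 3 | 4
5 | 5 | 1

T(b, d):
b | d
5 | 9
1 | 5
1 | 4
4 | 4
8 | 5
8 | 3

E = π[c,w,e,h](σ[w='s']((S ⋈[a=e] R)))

σ filters on w, owned by the right side.
E' = π[c,w,e,h]((S ⋈[a=e] σ[w='s'](R)))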